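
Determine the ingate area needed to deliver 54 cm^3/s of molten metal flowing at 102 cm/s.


Formula: A_ingate = Q / v  (continuity equation)
A = 54 cm^3/s / 102 cm/s = 0.5294 cm^2

Final answer: 0.5294 cm^2


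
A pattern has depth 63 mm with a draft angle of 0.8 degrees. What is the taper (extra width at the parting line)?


Formula: taper = depth * tan(draft_angle)
tan(0.8 deg) = 0.0139635
taper = 63 mm * 0.0139635 = 0.8797 mm


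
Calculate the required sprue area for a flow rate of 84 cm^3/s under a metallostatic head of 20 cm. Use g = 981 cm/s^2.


Formula: v = sqrt(2*g*h), A = Q/v
Velocity: v = sqrt(2 * 981 * 20) = sqrt(39240) = 198.0909 cm/s
Sprue area: A = Q / v = 84 / 198.0909 = 0.4240 cm^2

0.4240 cm^2


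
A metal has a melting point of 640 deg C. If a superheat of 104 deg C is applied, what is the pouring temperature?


Formula: T_pour = T_melt + Superheat
T_pour = 640 + 104 = 744 deg C

Answer: 744 deg C


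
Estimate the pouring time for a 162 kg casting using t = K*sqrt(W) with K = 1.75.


Formula: t = K * sqrt(W)
sqrt(W) = sqrt(162) = 12.72792
t = 1.75 * 12.72792 = 22.2739 s


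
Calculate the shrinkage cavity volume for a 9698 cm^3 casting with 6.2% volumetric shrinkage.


Formula: V_shrink = V_casting * shrinkage_pct / 100
V_shrink = 9698 cm^3 * 6.2 / 100 = 601.2760 cm^3


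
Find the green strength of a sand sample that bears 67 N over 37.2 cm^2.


Formula: Compressive Strength = Force / Area
Strength = 67 N / 37.2 cm^2 = 1.8011 N/cm^2


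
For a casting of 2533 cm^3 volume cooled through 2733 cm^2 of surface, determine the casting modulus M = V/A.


Formula: Casting Modulus M = V / A
M = 2533 cm^3 / 2733 cm^2 = 0.9268 cm

0.9268 cm


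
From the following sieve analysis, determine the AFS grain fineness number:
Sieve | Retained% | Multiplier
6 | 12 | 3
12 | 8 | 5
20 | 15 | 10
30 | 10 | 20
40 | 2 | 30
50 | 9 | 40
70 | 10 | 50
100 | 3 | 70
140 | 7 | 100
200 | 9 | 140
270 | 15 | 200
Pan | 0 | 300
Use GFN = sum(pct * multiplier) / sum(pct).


Formula: GFN = sum(pct * multiplier) / sum(pct)
sum(pct * multiplier) = 6516
sum(pct) = 100
GFN = 6516 / 100 = 65.16

65.16


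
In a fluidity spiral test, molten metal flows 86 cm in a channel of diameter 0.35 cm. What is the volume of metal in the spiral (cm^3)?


Formula: V = pi * (d/2)^2 * L  (cylinder volume)
Radius = 0.35/2 = 0.175 cm
V = pi * 0.175^2 * 86 = 8.2742 cm^3

Answer: 8.2742 cm^3


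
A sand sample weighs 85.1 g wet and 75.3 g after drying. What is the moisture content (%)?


Formula: MC = (W_wet - W_dry) / W_wet * 100
Water mass = 85.1 - 75.3 = 9.8 g
MC = 9.8 / 85.1 * 100 = 11.5159%

Final answer: 11.5159%


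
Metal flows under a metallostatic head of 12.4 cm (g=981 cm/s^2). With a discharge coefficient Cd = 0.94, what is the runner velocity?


Formula: v = Cd * sqrt(2 * g * h)  (Torricelli with discharge coefficient)
2*g*h = 2 * 981 * 12.4 = 24328.8 cm^2/s^2
sqrt(24328.8) = 155.97692 cm/s
v = 0.94 * 155.97692 = 146.6183 cm/s


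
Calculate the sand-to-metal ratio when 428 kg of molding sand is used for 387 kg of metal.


Formula: Sand-to-Metal Ratio = W_sand / W_metal
Ratio = 428 kg / 387 kg = 1.1059


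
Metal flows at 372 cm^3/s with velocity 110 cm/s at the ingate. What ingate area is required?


Formula: A_ingate = Q / v  (continuity equation)
A = 372 cm^3/s / 110 cm/s = 3.3818 cm^2

Final answer: 3.3818 cm^2


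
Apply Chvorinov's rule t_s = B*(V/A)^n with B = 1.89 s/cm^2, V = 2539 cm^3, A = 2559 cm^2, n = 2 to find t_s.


Formula: t_s = B * (V/A)^n  (Chvorinov's rule, n=2)
Modulus M = V/A = 2539/2559 = 0.992184 cm
M^2 = 0.992184^2 = 0.984429 cm^2
t_s = 1.89 * 0.984429 = 1.8606 s

1.8606 s


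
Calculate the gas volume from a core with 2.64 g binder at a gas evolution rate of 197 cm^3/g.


Formula: V_gas = W_binder * gas_evolution_rate
V = 2.64 g * 197 cm^3/g = 520.0800 cm^3

520.0800 cm^3


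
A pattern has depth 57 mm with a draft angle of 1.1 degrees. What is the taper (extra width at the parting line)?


Formula: taper = depth * tan(draft_angle)
tan(1.1 deg) = 0.0192010
taper = 57 mm * 0.0192010 = 1.0945 mm

1.0945 mm


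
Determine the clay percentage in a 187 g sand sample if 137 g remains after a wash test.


Formula: Clay% = (W_total - W_washed) / W_total * 100
Clay mass = 187 - 137 = 50 g
Clay% = 50 / 187 * 100 = 26.7380%


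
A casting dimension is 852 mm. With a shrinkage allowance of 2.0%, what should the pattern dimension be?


Formula: L_pattern = L_casting * (1 + shrinkage_rate/100)
Shrinkage factor = 1 + 2.0/100 = 1.02
L_pattern = 852 mm * 1.02 = 869.0400 mm

869.0400 mm


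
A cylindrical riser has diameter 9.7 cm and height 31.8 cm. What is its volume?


Formula: V = pi * (D/2)^2 * H  (cylinder volume)
Radius = D/2 = 9.7/2 = 4.85 cm
V = pi * 4.85^2 * 31.8 = 2349.9600 cm^3

Answer: 2349.9600 cm^3


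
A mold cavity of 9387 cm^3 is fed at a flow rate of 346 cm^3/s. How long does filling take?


Formula: t_fill = V_mold / Q_flow
t = 9387 cm^3 / 346 cm^3/s = 27.1301 s

Final answer: 27.1301 s


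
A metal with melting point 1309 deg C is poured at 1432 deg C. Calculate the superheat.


Formula: Superheat = T_pour - T_melt
Superheat = 1432 - 1309 = 123 deg C

Final answer: 123 deg C


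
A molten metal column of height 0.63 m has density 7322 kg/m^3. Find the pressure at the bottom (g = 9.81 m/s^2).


Formula: P = rho * g * h
rho * g = 7322 * 9.81 = 71828.82 N/m^3
P = 71828.82 * 0.63 = 45252.1566 Pa

Answer: 45252.1566 Pa


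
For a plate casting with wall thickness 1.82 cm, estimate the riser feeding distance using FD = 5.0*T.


Formula: FD = 5.0 * T  (riser feeding-distance rule)
FD = 5.0 * 1.82 cm = 9.1000 cm


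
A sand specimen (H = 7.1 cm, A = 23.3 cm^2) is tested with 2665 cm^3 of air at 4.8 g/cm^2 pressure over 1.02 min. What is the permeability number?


Formula: Permeability Number P = (V * H) / (p * A * t)
Numerator: V * H = 2665 * 7.1 = 18921.5
Denominator: p * A * t = 4.8 * 23.3 * 1.02 = 114.0768
P = 18921.5 / 114.0768 = 165.8663

165.8663


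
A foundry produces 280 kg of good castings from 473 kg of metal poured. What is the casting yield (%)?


Formula: Casting Yield = (W_good / W_total) * 100
Yield = (280 kg / 473 kg) * 100 = 59.1966%

Answer: 59.1966%


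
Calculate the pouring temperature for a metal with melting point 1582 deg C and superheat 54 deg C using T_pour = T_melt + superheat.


Formula: T_pour = T_melt + Superheat
T_pour = 1582 + 54 = 1636 deg C

1636 deg C


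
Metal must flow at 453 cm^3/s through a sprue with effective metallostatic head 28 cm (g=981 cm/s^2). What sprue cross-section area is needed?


Formula: v = sqrt(2*g*h), A = Q/v
Velocity: v = sqrt(2 * 981 * 28) = sqrt(54936) = 234.3843 cm/s
Sprue area: A = Q / v = 453 / 234.3843 = 1.9327 cm^2


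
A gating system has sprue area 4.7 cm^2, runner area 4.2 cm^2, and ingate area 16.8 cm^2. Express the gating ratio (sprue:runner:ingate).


Sprue:Runner:Ingate = 1 : 4.2/4.7 : 16.8/4.7 = 1:0.89:3.57


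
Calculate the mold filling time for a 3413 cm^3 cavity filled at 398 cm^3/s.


Formula: t_fill = V_mold / Q_flow
t = 3413 cm^3 / 398 cm^3/s = 8.5754 s


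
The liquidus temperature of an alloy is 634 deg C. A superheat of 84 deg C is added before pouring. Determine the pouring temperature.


Formula: T_pour = T_melt + Superheat
T_pour = 634 + 84 = 718 deg C

Final answer: 718 deg C


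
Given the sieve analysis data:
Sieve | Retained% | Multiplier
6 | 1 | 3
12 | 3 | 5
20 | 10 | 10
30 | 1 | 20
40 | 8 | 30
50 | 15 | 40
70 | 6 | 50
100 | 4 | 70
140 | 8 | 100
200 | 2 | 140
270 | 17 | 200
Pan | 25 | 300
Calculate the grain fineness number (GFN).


Formula: GFN = sum(pct * multiplier) / sum(pct)
sum(pct * multiplier) = 13538
sum(pct) = 100
GFN = 13538 / 100 = 135.38

Answer: 135.38


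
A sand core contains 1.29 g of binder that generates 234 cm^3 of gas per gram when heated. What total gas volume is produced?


Formula: V_gas = W_binder * gas_evolution_rate
V = 1.29 g * 234 cm^3/g = 301.8600 cm^3

301.8600 cm^3


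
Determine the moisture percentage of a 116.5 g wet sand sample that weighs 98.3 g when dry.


Formula: MC = (W_wet - W_dry) / W_wet * 100
Water mass = 116.5 - 98.3 = 18.2 g
MC = 18.2 / 116.5 * 100 = 15.6223%

Answer: 15.6223%


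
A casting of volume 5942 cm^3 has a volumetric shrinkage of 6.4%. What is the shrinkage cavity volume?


Formula: V_shrink = V_casting * shrinkage_pct / 100
V_shrink = 5942 cm^3 * 6.4 / 100 = 380.2880 cm^3


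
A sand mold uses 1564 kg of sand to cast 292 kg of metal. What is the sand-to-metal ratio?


Formula: Sand-to-Metal Ratio = W_sand / W_metal
Ratio = 1564 kg / 292 kg = 5.3562


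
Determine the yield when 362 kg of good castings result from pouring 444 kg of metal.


Formula: Casting Yield = (W_good / W_total) * 100
Yield = (362 kg / 444 kg) * 100 = 81.5315%


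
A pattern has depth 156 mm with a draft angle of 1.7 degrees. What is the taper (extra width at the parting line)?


Formula: taper = depth * tan(draft_angle)
tan(1.7 deg) = 0.0296793
taper = 156 mm * 0.0296793 = 4.6300 mm

Answer: 4.6300 mm


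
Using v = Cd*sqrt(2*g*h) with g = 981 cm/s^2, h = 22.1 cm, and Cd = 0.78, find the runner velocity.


Formula: v = Cd * sqrt(2 * g * h)  (Torricelli with discharge coefficient)
2*g*h = 2 * 981 * 22.1 = 43360.2 cm^2/s^2
sqrt(43360.2) = 208.23112 cm/s
v = 0.78 * 208.23112 = 162.4203 cm/s

162.4203 cm/s


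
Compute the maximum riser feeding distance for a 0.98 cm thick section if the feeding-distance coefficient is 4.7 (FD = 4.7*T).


Formula: FD = 4.7 * T  (riser feeding-distance rule)
FD = 4.7 * 0.98 cm = 4.6060 cm

4.6060 cm


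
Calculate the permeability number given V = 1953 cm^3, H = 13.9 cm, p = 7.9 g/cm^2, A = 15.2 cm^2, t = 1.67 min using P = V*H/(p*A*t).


Formula: Permeability Number P = (V * H) / (p * A * t)
Numerator: V * H = 1953 * 13.9 = 27146.7
Denominator: p * A * t = 7.9 * 15.2 * 1.67 = 200.5336
P = 27146.7 / 200.5336 = 135.3723

135.3723


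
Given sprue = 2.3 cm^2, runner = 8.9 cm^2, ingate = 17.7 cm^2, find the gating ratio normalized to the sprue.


Sprue:Runner:Ingate = 1 : 8.9/2.3 : 17.7/2.3 = 1:3.87:7.70

Final answer: 1:3.87:7.70


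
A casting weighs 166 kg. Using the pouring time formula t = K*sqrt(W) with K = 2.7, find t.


Formula: t = K * sqrt(W)
sqrt(W) = sqrt(166) = 12.88410
t = 2.7 * 12.88410 = 34.7871 s

Answer: 34.7871 s


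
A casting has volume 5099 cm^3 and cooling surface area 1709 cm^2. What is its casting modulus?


Formula: Casting Modulus M = V / A
M = 5099 cm^3 / 1709 cm^2 = 2.9836 cm

Answer: 2.9836 cm


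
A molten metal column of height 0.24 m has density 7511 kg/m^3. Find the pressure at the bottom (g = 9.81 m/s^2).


Formula: P = rho * g * h
rho * g = 7511 * 9.81 = 73682.91 N/m^3
P = 73682.91 * 0.24 = 17683.8984 Pa


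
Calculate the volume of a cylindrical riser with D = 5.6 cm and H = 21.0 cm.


Formula: V = pi * (D/2)^2 * H  (cylinder volume)
Radius = D/2 = 5.6/2 = 2.8 cm
V = pi * 2.8^2 * 21.0 = 517.2318 cm^3

517.2318 cm^3


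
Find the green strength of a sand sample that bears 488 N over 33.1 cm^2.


Formula: Compressive Strength = Force / Area
Strength = 488 N / 33.1 cm^2 = 14.7432 N/cm^2

14.7432 N/cm^2


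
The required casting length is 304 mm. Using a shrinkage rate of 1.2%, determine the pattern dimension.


Formula: L_pattern = L_casting * (1 + shrinkage_rate/100)
Shrinkage factor = 1 + 1.2/100 = 1.012
L_pattern = 304 mm * 1.012 = 307.6480 mm

307.6480 mm


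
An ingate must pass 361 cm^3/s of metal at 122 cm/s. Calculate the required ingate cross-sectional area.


Formula: A_ingate = Q / v  (continuity equation)
A = 361 cm^3/s / 122 cm/s = 2.9590 cm^2

2.9590 cm^2


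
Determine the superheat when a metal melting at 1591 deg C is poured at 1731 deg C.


Formula: Superheat = T_pour - T_melt
Superheat = 1731 - 1591 = 140 deg C


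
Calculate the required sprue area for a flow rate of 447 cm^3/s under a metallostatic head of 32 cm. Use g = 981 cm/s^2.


Formula: v = sqrt(2*g*h), A = Q/v
Velocity: v = sqrt(2 * 981 * 32) = sqrt(62784) = 250.5674 cm/s
Sprue area: A = Q / v = 447 / 250.5674 = 1.7840 cm^2


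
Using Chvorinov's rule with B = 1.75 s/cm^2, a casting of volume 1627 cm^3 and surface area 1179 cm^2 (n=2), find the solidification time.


Formula: t_s = B * (V/A)^n  (Chvorinov's rule, n=2)
Modulus M = V/A = 1627/1179 = 1.379983 cm
M^2 = 1.379983^2 = 1.904353 cm^2
t_s = 1.75 * 1.904353 = 3.3326 s

Final answer: 3.3326 s


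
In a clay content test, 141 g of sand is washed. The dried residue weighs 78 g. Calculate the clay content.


Formula: Clay% = (W_total - W_washed) / W_total * 100
Clay mass = 141 - 78 = 63 g
Clay% = 63 / 141 * 100 = 44.6809%

44.6809%


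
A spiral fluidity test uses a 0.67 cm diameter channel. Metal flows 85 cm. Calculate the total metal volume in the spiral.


Formula: V = pi * (d/2)^2 * L  (cylinder volume)
Radius = 0.67/2 = 0.335 cm
V = pi * 0.335^2 * 85 = 29.9680 cm^3

29.9680 cm^3


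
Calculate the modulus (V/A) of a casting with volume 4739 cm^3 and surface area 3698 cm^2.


Formula: Casting Modulus M = V / A
M = 4739 cm^3 / 3698 cm^2 = 1.2815 cm

Answer: 1.2815 cm


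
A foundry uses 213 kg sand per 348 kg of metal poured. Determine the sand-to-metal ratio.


Formula: Sand-to-Metal Ratio = W_sand / W_metal
Ratio = 213 kg / 348 kg = 0.6121

0.6121


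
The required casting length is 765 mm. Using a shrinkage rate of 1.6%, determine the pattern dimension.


Formula: L_pattern = L_casting * (1 + shrinkage_rate/100)
Shrinkage factor = 1 + 1.6/100 = 1.016
L_pattern = 765 mm * 1.016 = 777.2400 mm

Final answer: 777.2400 mm


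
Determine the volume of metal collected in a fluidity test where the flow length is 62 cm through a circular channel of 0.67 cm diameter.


Formula: V = pi * (d/2)^2 * L  (cylinder volume)
Radius = 0.67/2 = 0.335 cm
V = pi * 0.335^2 * 62 = 21.8590 cm^3


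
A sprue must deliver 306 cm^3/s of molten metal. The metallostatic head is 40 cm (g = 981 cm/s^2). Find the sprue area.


Formula: v = sqrt(2*g*h), A = Q/v
Velocity: v = sqrt(2 * 981 * 40) = sqrt(78480) = 280.1428 cm/s
Sprue area: A = Q / v = 306 / 280.1428 = 1.0923 cm^2

Final answer: 1.0923 cm^2


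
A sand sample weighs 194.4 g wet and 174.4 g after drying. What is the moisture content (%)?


Formula: MC = (W_wet - W_dry) / W_wet * 100
Water mass = 194.4 - 174.4 = 20.0 g
MC = 20.0 / 194.4 * 100 = 10.2881%

10.2881%


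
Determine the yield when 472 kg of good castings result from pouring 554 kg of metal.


Formula: Casting Yield = (W_good / W_total) * 100
Yield = (472 kg / 554 kg) * 100 = 85.1986%

Final answer: 85.1986%


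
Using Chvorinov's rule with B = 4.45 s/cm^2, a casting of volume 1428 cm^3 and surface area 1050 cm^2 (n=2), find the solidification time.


Formula: t_s = B * (V/A)^n  (Chvorinov's rule, n=2)
Modulus M = V/A = 1428/1050 = 1.360000 cm
M^2 = 1.360000^2 = 1.849600 cm^2
t_s = 4.45 * 1.849600 = 8.2307 s

Final answer: 8.2307 s


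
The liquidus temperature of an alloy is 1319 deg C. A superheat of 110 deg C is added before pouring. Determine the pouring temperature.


Formula: T_pour = T_melt + Superheat
T_pour = 1319 + 110 = 1429 deg C

Final answer: 1429 deg C


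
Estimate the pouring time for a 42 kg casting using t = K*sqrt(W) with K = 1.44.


Formula: t = K * sqrt(W)
sqrt(W) = sqrt(42) = 6.48074
t = 1.44 * 6.48074 = 9.3323 s


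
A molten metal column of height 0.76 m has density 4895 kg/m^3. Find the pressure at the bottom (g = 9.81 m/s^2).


Formula: P = rho * g * h
rho * g = 4895 * 9.81 = 48019.95 N/m^3
P = 48019.95 * 0.76 = 36495.1620 Pa

Final answer: 36495.1620 Pa


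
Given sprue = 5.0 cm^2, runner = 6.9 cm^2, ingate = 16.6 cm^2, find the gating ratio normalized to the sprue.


Sprue:Runner:Ingate = 1 : 6.9/5.0 : 16.6/5.0 = 1:1.38:3.32

Final answer: 1:1.38:3.32


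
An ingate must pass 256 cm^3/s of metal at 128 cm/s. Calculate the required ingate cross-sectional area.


Formula: A_ingate = Q / v  (continuity equation)
A = 256 cm^3/s / 128 cm/s = 2.0000 cm^2


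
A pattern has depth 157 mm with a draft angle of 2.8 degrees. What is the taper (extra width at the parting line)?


Formula: taper = depth * tan(draft_angle)
tan(2.8 deg) = 0.0489082
taper = 157 mm * 0.0489082 = 7.6786 mm


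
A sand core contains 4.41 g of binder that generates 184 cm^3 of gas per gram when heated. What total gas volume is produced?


Formula: V_gas = W_binder * gas_evolution_rate
V = 4.41 g * 184 cm^3/g = 811.4400 cm^3


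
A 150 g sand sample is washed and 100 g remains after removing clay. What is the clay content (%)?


Formula: Clay% = (W_total - W_washed) / W_total * 100
Clay mass = 150 - 100 = 50 g
Clay% = 50 / 150 * 100 = 33.3333%

Answer: 33.3333%


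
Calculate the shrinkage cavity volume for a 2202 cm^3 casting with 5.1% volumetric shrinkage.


Formula: V_shrink = V_casting * shrinkage_pct / 100
V_shrink = 2202 cm^3 * 5.1 / 100 = 112.3020 cm^3


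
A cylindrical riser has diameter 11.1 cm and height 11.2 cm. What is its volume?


Formula: V = pi * (D/2)^2 * H  (cylinder volume)
Radius = D/2 = 11.1/2 = 5.55 cm
V = pi * 5.55^2 * 11.2 = 1083.8118 cm^3

Answer: 1083.8118 cm^3


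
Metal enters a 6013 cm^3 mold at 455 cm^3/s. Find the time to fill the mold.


Formula: t_fill = V_mold / Q_flow
t = 6013 cm^3 / 455 cm^3/s = 13.2154 s


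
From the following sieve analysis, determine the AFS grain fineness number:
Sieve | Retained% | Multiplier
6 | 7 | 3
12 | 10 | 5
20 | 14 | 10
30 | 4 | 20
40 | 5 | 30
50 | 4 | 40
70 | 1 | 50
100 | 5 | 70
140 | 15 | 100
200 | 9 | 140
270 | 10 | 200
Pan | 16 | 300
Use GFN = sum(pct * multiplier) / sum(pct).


Formula: GFN = sum(pct * multiplier) / sum(pct)
sum(pct * multiplier) = 10561
sum(pct) = 100
GFN = 10561 / 100 = 105.61

Answer: 105.61


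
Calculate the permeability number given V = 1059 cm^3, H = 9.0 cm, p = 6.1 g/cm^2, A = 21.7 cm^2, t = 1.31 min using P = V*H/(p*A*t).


Formula: Permeability Number P = (V * H) / (p * A * t)
Numerator: V * H = 1059 * 9.0 = 9531.0
Denominator: p * A * t = 6.1 * 21.7 * 1.31 = 173.4047
P = 9531.0 / 173.4047 = 54.9639

54.9639


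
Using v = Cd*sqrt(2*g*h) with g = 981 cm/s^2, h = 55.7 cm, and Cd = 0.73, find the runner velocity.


Formula: v = Cd * sqrt(2 * g * h)  (Torricelli with discharge coefficient)
2*g*h = 2 * 981 * 55.7 = 109283.4 cm^2/s^2
sqrt(109283.4) = 330.58040 cm/s
v = 0.73 * 330.58040 = 241.3237 cm/s

241.3237 cm/s


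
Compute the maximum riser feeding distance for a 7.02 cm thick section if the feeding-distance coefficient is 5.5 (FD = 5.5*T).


Formula: FD = 5.5 * T  (riser feeding-distance rule)
FD = 5.5 * 7.02 cm = 38.6100 cm

38.6100 cm


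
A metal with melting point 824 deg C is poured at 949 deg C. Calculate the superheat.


Formula: Superheat = T_pour - T_melt
Superheat = 949 - 824 = 125 deg C

125 deg C


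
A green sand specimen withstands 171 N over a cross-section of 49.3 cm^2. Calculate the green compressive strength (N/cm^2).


Formula: Compressive Strength = Force / Area
Strength = 171 N / 49.3 cm^2 = 3.4686 N/cm^2

Final answer: 3.4686 N/cm^2


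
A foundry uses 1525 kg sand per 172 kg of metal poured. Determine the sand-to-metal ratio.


Formula: Sand-to-Metal Ratio = W_sand / W_metal
Ratio = 1525 kg / 172 kg = 8.8663

8.8663


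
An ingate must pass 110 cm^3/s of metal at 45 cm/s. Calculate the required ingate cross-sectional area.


Formula: A_ingate = Q / v  (continuity equation)
A = 110 cm^3/s / 45 cm/s = 2.4444 cm^2


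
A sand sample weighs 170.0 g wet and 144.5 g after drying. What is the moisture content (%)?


Formula: MC = (W_wet - W_dry) / W_wet * 100
Water mass = 170.0 - 144.5 = 25.5 g
MC = 25.5 / 170.0 * 100 = 15.0000%


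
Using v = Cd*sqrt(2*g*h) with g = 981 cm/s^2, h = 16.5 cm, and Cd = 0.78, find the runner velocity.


Formula: v = Cd * sqrt(2 * g * h)  (Torricelli with discharge coefficient)
2*g*h = 2 * 981 * 16.5 = 32373.0 cm^2/s^2
sqrt(32373.0) = 179.92498 cm/s
v = 0.78 * 179.92498 = 140.3415 cm/s

Answer: 140.3415 cm/s


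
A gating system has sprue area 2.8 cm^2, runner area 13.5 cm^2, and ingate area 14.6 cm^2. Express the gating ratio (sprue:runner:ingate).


Sprue:Runner:Ingate = 1 : 13.5/2.8 : 14.6/2.8 = 1:4.82:5.21


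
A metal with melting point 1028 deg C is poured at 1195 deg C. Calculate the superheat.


Formula: Superheat = T_pour - T_melt
Superheat = 1195 - 1028 = 167 deg C

Answer: 167 deg C


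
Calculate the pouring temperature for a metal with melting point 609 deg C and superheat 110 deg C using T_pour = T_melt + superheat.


Formula: T_pour = T_melt + Superheat
T_pour = 609 + 110 = 719 deg C

Answer: 719 deg C


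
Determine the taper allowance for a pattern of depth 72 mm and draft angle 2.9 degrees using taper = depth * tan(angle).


Formula: taper = depth * tan(draft_angle)
tan(2.9 deg) = 0.0506578
taper = 72 mm * 0.0506578 = 3.6474 mm

Answer: 3.6474 mm


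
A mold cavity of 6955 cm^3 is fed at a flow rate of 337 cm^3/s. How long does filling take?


Formula: t_fill = V_mold / Q_flow
t = 6955 cm^3 / 337 cm^3/s = 20.6380 s

Final answer: 20.6380 s


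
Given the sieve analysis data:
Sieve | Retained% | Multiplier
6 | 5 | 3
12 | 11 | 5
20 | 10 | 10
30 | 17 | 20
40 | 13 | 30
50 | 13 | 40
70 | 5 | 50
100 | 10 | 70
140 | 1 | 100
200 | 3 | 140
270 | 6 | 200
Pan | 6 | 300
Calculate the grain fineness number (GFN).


Formula: GFN = sum(pct * multiplier) / sum(pct)
sum(pct * multiplier) = 5890
sum(pct) = 100
GFN = 5890 / 100 = 58.90

Final answer: 58.90


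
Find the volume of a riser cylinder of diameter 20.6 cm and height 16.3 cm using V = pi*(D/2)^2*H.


Formula: V = pi * (D/2)^2 * H  (cylinder volume)
Radius = D/2 = 20.6/2 = 10.3 cm
V = pi * 10.3^2 * 16.3 = 5432.6525 cm^3

5432.6525 cm^3


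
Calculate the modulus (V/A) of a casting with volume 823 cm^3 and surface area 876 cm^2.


Formula: Casting Modulus M = V / A
M = 823 cm^3 / 876 cm^2 = 0.9395 cm


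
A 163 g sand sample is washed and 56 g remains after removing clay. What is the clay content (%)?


Formula: Clay% = (W_total - W_washed) / W_total * 100
Clay mass = 163 - 56 = 107 g
Clay% = 107 / 163 * 100 = 65.6442%

Answer: 65.6442%


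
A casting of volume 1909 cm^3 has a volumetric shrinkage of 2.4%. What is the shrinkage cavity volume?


Formula: V_shrink = V_casting * shrinkage_pct / 100
V_shrink = 1909 cm^3 * 2.4 / 100 = 45.8160 cm^3

Final answer: 45.8160 cm^3


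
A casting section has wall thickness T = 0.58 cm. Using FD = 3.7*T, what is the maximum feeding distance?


Formula: FD = 3.7 * T  (riser feeding-distance rule)
FD = 3.7 * 0.58 cm = 2.1460 cm

Final answer: 2.1460 cm


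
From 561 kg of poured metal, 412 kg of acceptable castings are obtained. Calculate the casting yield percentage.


Formula: Casting Yield = (W_good / W_total) * 100
Yield = (412 kg / 561 kg) * 100 = 73.4403%

73.4403%


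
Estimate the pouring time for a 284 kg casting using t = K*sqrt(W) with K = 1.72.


Formula: t = K * sqrt(W)
sqrt(W) = sqrt(284) = 16.85230
t = 1.72 * 16.85230 = 28.9860 s

Final answer: 28.9860 s


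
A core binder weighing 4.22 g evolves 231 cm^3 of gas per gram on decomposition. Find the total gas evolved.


Formula: V_gas = W_binder * gas_evolution_rate
V = 4.22 g * 231 cm^3/g = 974.8200 cm^3

Answer: 974.8200 cm^3


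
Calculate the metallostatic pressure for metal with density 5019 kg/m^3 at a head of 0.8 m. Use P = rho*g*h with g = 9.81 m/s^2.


Formula: P = rho * g * h
rho * g = 5019 * 9.81 = 49236.39 N/m^3
P = 49236.39 * 0.8 = 39389.1120 Pa


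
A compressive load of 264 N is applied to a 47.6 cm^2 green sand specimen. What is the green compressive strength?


Formula: Compressive Strength = Force / Area
Strength = 264 N / 47.6 cm^2 = 5.5462 N/cm^2

Final answer: 5.5462 N/cm^2


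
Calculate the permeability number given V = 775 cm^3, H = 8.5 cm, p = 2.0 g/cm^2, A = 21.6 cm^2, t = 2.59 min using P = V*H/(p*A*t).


Formula: Permeability Number P = (V * H) / (p * A * t)
Numerator: V * H = 775 * 8.5 = 6587.5
Denominator: p * A * t = 2.0 * 21.6 * 2.59 = 111.888
P = 6587.5 / 111.888 = 58.8758

58.8758


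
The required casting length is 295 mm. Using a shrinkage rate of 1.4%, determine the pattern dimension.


Formula: L_pattern = L_casting * (1 + shrinkage_rate/100)
Shrinkage factor = 1 + 1.4/100 = 1.014
L_pattern = 295 mm * 1.014 = 299.1300 mm

299.1300 mm


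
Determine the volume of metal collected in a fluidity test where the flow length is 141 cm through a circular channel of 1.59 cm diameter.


Formula: V = pi * (d/2)^2 * L  (cylinder volume)
Radius = 1.59/2 = 0.795 cm
V = pi * 0.795^2 * 141 = 279.9647 cm^3

Answer: 279.9647 cm^3


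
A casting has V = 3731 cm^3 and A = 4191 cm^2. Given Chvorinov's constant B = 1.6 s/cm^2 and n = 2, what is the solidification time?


Formula: t_s = B * (V/A)^n  (Chvorinov's rule, n=2)
Modulus M = V/A = 3731/4191 = 0.890241 cm
M^2 = 0.890241^2 = 0.792529 cm^2
t_s = 1.6 * 0.792529 = 1.2680 s

Final answer: 1.2680 s


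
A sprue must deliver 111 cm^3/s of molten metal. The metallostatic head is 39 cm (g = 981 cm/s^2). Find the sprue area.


Formula: v = sqrt(2*g*h), A = Q/v
Velocity: v = sqrt(2 * 981 * 39) = sqrt(76518) = 276.6189 cm/s
Sprue area: A = Q / v = 111 / 276.6189 = 0.4013 cm^2

Final answer: 0.4013 cm^2


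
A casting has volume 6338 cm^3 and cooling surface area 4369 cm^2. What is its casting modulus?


Formula: Casting Modulus M = V / A
M = 6338 cm^3 / 4369 cm^2 = 1.4507 cm

1.4507 cm


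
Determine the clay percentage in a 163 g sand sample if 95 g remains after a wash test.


Formula: Clay% = (W_total - W_washed) / W_total * 100
Clay mass = 163 - 95 = 68 g
Clay% = 68 / 163 * 100 = 41.7178%

Answer: 41.7178%


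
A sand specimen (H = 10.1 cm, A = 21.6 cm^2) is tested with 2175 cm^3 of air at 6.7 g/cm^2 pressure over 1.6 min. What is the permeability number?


Formula: Permeability Number P = (V * H) / (p * A * t)
Numerator: V * H = 2175 * 10.1 = 21967.5
Denominator: p * A * t = 6.7 * 21.6 * 1.6 = 231.552
P = 21967.5 / 231.552 = 94.8707

94.8707


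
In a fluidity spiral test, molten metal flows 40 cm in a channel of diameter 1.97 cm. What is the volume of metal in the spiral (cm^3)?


Formula: V = pi * (d/2)^2 * L  (cylinder volume)
Radius = 1.97/2 = 0.985 cm
V = pi * 0.985^2 * 40 = 121.9221 cm^3

121.9221 cm^3


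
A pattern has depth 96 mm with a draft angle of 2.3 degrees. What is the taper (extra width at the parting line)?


Formula: taper = depth * tan(draft_angle)
tan(2.3 deg) = 0.0401641
taper = 96 mm * 0.0401641 = 3.8558 mm

Answer: 3.8558 mm


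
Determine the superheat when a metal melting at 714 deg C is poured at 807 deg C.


Formula: Superheat = T_pour - T_melt
Superheat = 807 - 714 = 93 deg C

Final answer: 93 deg C


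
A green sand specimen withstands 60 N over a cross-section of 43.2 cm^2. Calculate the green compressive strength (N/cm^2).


Formula: Compressive Strength = Force / Area
Strength = 60 N / 43.2 cm^2 = 1.3889 N/cm^2

Answer: 1.3889 N/cm^2


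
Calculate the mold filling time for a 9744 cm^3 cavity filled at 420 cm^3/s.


Formula: t_fill = V_mold / Q_flow
t = 9744 cm^3 / 420 cm^3/s = 23.2000 s


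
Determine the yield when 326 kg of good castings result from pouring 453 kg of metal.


Formula: Casting Yield = (W_good / W_total) * 100
Yield = (326 kg / 453 kg) * 100 = 71.9647%

Final answer: 71.9647%


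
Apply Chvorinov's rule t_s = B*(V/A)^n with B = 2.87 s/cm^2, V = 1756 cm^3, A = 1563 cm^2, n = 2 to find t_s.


Formula: t_s = B * (V/A)^n  (Chvorinov's rule, n=2)
Modulus M = V/A = 1756/1563 = 1.123480 cm
M^2 = 1.123480^2 = 1.262207 cm^2
t_s = 2.87 * 1.262207 = 3.6225 s

Final answer: 3.6225 s


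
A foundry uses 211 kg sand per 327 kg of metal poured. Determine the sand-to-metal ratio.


Formula: Sand-to-Metal Ratio = W_sand / W_metal
Ratio = 211 kg / 327 kg = 0.6453

Final answer: 0.6453


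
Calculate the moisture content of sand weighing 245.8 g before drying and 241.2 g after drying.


Formula: MC = (W_wet - W_dry) / W_wet * 100
Water mass = 245.8 - 241.2 = 4.6 g
MC = 4.6 / 245.8 * 100 = 1.8714%

Final answer: 1.8714%


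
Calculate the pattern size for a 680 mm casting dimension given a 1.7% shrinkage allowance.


Formula: L_pattern = L_casting * (1 + shrinkage_rate/100)
Shrinkage factor = 1 + 1.7/100 = 1.017
L_pattern = 680 mm * 1.017 = 691.5600 mm

691.5600 mm


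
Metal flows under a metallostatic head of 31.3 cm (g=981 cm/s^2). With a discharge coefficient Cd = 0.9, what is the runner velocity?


Formula: v = Cd * sqrt(2 * g * h)  (Torricelli with discharge coefficient)
2*g*h = 2 * 981 * 31.3 = 61410.6 cm^2/s^2
sqrt(61410.6) = 247.81162 cm/s
v = 0.9 * 247.81162 = 223.0305 cm/s

223.0305 cm/s


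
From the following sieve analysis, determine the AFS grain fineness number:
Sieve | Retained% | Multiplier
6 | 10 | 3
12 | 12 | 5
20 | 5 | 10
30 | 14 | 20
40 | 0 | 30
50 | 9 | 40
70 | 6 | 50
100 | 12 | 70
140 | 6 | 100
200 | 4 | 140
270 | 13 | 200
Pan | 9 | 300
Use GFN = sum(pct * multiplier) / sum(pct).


Formula: GFN = sum(pct * multiplier) / sum(pct)
sum(pct * multiplier) = 8380
sum(pct) = 100
GFN = 8380 / 100 = 83.80

83.80


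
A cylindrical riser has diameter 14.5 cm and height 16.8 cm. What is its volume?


Formula: V = pi * (D/2)^2 * H  (cylinder volume)
Radius = D/2 = 14.5/2 = 7.25 cm
V = pi * 7.25^2 * 16.8 = 2774.1834 cm^3

2774.1834 cm^3


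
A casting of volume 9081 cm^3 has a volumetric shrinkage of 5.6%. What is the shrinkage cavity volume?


Formula: V_shrink = V_casting * shrinkage_pct / 100
V_shrink = 9081 cm^3 * 5.6 / 100 = 508.5360 cm^3

508.5360 cm^3


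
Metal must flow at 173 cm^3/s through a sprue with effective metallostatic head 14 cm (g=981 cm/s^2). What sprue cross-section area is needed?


Formula: v = sqrt(2*g*h), A = Q/v
Velocity: v = sqrt(2 * 981 * 14) = sqrt(27468) = 165.7347 cm/s
Sprue area: A = Q / v = 173 / 165.7347 = 1.0438 cm^2

Final answer: 1.0438 cm^2


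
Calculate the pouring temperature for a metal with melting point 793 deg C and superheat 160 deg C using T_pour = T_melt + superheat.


Formula: T_pour = T_melt + Superheat
T_pour = 793 + 160 = 953 deg C

Final answer: 953 deg C


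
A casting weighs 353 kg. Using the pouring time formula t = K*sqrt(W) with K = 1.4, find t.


Formula: t = K * sqrt(W)
sqrt(W) = sqrt(353) = 18.78829
t = 1.4 * 18.78829 = 26.3036 s

Answer: 26.3036 s


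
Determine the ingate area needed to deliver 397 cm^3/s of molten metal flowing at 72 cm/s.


Formula: A_ingate = Q / v  (continuity equation)
A = 397 cm^3/s / 72 cm/s = 5.5139 cm^2

5.5139 cm^2


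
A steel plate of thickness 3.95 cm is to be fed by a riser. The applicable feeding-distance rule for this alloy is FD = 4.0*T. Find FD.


Formula: FD = 4.0 * T  (riser feeding-distance rule)
FD = 4.0 * 3.95 cm = 15.8000 cm

Final answer: 15.8000 cm


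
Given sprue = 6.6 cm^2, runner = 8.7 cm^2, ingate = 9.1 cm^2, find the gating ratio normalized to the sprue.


Sprue:Runner:Ingate = 1 : 8.7/6.6 : 9.1/6.6 = 1:1.32:1.38

1:1.32:1.38


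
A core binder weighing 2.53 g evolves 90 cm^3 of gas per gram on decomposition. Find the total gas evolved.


Formula: V_gas = W_binder * gas_evolution_rate
V = 2.53 g * 90 cm^3/g = 227.7000 cm^3

227.7000 cm^3


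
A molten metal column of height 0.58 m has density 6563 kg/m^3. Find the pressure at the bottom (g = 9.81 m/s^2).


Formula: P = rho * g * h
rho * g = 6563 * 9.81 = 64383.03 N/m^3
P = 64383.03 * 0.58 = 37342.1574 Pa

37342.1574 Pa


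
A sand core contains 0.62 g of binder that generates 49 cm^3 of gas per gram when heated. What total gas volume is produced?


Formula: V_gas = W_binder * gas_evolution_rate
V = 0.62 g * 49 cm^3/g = 30.3800 cm^3

Answer: 30.3800 cm^3


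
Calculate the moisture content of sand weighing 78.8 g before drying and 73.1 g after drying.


Formula: MC = (W_wet - W_dry) / W_wet * 100
Water mass = 78.8 - 73.1 = 5.7 g
MC = 5.7 / 78.8 * 100 = 7.2335%


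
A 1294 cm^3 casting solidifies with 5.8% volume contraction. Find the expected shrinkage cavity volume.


Formula: V_shrink = V_casting * shrinkage_pct / 100
V_shrink = 1294 cm^3 * 5.8 / 100 = 75.0520 cm^3

Final answer: 75.0520 cm^3


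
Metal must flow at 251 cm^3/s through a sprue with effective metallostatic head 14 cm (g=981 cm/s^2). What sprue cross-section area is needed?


Formula: v = sqrt(2*g*h), A = Q/v
Velocity: v = sqrt(2 * 981 * 14) = sqrt(27468) = 165.7347 cm/s
Sprue area: A = Q / v = 251 / 165.7347 = 1.5145 cm^2

1.5145 cm^2


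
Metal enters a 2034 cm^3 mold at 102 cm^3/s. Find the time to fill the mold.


Formula: t_fill = V_mold / Q_flow
t = 2034 cm^3 / 102 cm^3/s = 19.9412 s


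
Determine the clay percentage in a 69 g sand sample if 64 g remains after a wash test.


Formula: Clay% = (W_total - W_washed) / W_total * 100
Clay mass = 69 - 64 = 5 g
Clay% = 5 / 69 * 100 = 7.2464%


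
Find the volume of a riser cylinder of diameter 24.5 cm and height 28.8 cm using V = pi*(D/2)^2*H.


Formula: V = pi * (D/2)^2 * H  (cylinder volume)
Radius = D/2 = 24.5/2 = 12.25 cm
V = pi * 12.25^2 * 28.8 = 13577.3351 cm^3

Final answer: 13577.3351 cm^3


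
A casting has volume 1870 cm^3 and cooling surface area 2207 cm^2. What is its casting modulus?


Formula: Casting Modulus M = V / A
M = 1870 cm^3 / 2207 cm^2 = 0.8473 cm

0.8473 cm


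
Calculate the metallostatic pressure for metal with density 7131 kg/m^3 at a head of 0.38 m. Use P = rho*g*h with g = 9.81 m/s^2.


Formula: P = rho * g * h
rho * g = 7131 * 9.81 = 69955.11 N/m^3
P = 69955.11 * 0.38 = 26582.9418 Pa


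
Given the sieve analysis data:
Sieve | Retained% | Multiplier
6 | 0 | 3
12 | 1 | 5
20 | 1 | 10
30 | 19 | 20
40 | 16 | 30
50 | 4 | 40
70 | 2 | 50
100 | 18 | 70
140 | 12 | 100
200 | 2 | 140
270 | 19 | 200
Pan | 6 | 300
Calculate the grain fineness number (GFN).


Formula: GFN = sum(pct * multiplier) / sum(pct)
sum(pct * multiplier) = 9475
sum(pct) = 100
GFN = 9475 / 100 = 94.75

Answer: 94.75


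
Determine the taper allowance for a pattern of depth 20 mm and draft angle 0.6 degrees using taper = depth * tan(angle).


Formula: taper = depth * tan(draft_angle)
tan(0.6 deg) = 0.0104724
taper = 20 mm * 0.0104724 = 0.2094 mm

Answer: 0.2094 mm


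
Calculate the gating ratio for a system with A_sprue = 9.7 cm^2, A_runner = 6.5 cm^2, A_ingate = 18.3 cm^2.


Sprue:Runner:Ingate = 1 : 6.5/9.7 : 18.3/9.7 = 1:0.67:1.89

Answer: 1:0.67:1.89


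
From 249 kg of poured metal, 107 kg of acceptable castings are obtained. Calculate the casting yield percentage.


Formula: Casting Yield = (W_good / W_total) * 100
Yield = (107 kg / 249 kg) * 100 = 42.9719%

Final answer: 42.9719%


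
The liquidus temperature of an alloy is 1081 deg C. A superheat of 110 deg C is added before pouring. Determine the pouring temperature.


Formula: T_pour = T_melt + Superheat
T_pour = 1081 + 110 = 1191 deg C


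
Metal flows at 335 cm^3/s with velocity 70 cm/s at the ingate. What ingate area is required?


Formula: A_ingate = Q / v  (continuity equation)
A = 335 cm^3/s / 70 cm/s = 4.7857 cm^2

Final answer: 4.7857 cm^2


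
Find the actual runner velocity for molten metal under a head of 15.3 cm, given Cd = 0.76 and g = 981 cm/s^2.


Formula: v = Cd * sqrt(2 * g * h)  (Torricelli with discharge coefficient)
2*g*h = 2 * 981 * 15.3 = 30018.6 cm^2/s^2
sqrt(30018.6) = 173.25877 cm/s
v = 0.76 * 173.25877 = 131.6767 cm/s

131.6767 cm/s


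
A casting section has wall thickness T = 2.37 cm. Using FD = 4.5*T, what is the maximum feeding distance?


Formula: FD = 4.5 * T  (riser feeding-distance rule)
FD = 4.5 * 2.37 cm = 10.6650 cm

10.6650 cm


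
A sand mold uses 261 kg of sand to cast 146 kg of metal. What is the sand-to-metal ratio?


Formula: Sand-to-Metal Ratio = W_sand / W_metal
Ratio = 261 kg / 146 kg = 1.7877

Final answer: 1.7877


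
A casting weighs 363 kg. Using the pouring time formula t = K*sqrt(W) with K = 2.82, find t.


Formula: t = K * sqrt(W)
sqrt(W) = sqrt(363) = 19.05256
t = 2.82 * 19.05256 = 53.7282 s

Answer: 53.7282 s


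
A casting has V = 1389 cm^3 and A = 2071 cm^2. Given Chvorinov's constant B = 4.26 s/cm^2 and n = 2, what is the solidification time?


Formula: t_s = B * (V/A)^n  (Chvorinov's rule, n=2)
Modulus M = V/A = 1389/2071 = 0.670690 cm
M^2 = 0.670690^2 = 0.449825 cm^2
t_s = 4.26 * 0.449825 = 1.9163 s


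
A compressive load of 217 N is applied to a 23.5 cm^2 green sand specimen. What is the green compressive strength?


Formula: Compressive Strength = Force / Area
Strength = 217 N / 23.5 cm^2 = 9.2340 N/cm^2


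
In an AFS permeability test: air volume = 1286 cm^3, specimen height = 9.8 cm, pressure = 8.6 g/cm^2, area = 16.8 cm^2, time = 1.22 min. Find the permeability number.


Formula: Permeability Number P = (V * H) / (p * A * t)
Numerator: V * H = 1286 * 9.8 = 12602.8
Denominator: p * A * t = 8.6 * 16.8 * 1.22 = 176.2656
P = 12602.8 / 176.2656 = 71.4989

Answer: 71.4989


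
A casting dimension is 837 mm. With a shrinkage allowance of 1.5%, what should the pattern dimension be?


Formula: L_pattern = L_casting * (1 + shrinkage_rate/100)
Shrinkage factor = 1 + 1.5/100 = 1.015
L_pattern = 837 mm * 1.015 = 849.5550 mm


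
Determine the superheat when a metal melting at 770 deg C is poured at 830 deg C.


Formula: Superheat = T_pour - T_melt
Superheat = 830 - 770 = 60 deg C

Answer: 60 deg C


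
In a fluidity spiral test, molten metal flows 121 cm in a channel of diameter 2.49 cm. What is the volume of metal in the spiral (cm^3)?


Formula: V = pi * (d/2)^2 * L  (cylinder volume)
Radius = 2.49/2 = 1.245 cm
V = pi * 1.245^2 * 121 = 589.2152 cm^3


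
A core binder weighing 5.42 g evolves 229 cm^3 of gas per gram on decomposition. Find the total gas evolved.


Formula: V_gas = W_binder * gas_evolution_rate
V = 5.42 g * 229 cm^3/g = 1241.1800 cm^3

1241.1800 cm^3


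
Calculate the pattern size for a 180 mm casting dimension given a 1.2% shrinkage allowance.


Formula: L_pattern = L_casting * (1 + shrinkage_rate/100)
Shrinkage factor = 1 + 1.2/100 = 1.012
L_pattern = 180 mm * 1.012 = 182.1600 mm

Final answer: 182.1600 mm


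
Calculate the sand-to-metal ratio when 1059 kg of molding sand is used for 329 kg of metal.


Formula: Sand-to-Metal Ratio = W_sand / W_metal
Ratio = 1059 kg / 329 kg = 3.2188

Answer: 3.2188


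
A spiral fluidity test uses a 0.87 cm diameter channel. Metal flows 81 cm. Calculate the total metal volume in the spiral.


Formula: V = pi * (d/2)^2 * L  (cylinder volume)
Radius = 0.87/2 = 0.435 cm
V = pi * 0.435^2 * 81 = 48.1519 cm^3

Final answer: 48.1519 cm^3


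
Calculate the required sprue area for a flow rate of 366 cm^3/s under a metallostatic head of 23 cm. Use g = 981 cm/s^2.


Formula: v = sqrt(2*g*h), A = Q/v
Velocity: v = sqrt(2 * 981 * 23) = sqrt(45126) = 212.4288 cm/s
Sprue area: A = Q / v = 366 / 212.4288 = 1.7229 cm^2


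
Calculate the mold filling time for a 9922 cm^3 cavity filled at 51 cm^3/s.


Formula: t_fill = V_mold / Q_flow
t = 9922 cm^3 / 51 cm^3/s = 194.5490 s

Answer: 194.5490 s


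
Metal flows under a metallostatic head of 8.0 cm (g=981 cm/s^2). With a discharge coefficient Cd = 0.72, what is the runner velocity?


Formula: v = Cd * sqrt(2 * g * h)  (Torricelli with discharge coefficient)
2*g*h = 2 * 981 * 8.0 = 15696.0 cm^2/s^2
sqrt(15696.0) = 125.28368 cm/s
v = 0.72 * 125.28368 = 90.2042 cm/s

Answer: 90.2042 cm/s
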